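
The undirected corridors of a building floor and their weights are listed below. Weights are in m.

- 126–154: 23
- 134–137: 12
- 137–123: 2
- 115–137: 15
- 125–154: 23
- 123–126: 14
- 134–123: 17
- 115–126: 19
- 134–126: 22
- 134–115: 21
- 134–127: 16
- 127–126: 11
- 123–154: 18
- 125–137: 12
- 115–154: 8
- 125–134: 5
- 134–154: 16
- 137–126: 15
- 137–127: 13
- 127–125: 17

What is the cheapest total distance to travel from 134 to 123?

Enumerating some paths:
134–123: 17 = 17
134–137–123: 12+2 = 14
The minimum is 14 m via 134–137–123.

14 m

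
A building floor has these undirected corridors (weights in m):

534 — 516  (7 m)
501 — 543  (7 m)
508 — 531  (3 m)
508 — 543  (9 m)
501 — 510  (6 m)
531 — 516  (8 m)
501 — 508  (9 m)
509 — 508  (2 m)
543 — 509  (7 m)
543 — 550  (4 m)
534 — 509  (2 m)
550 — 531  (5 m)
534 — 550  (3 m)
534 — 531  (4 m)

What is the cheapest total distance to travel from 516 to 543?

Settle nodes by increasing distance from 516:
516: 0
534: 7  (via 516)
531: 8  (via 516)
509: 9  (via 534)
550: 10  (via 534)
508: 11  (via 531)
543: 14  (via 550)
Shortest route: 516 → 534 → 550 → 543 = 14 m.

14 m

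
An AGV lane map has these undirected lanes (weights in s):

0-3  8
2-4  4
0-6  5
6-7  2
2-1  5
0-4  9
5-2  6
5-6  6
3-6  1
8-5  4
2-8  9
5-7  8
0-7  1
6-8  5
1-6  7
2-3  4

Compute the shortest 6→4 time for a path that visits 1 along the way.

16 s

Best 6 to 1: 6 → 1 costing 7
Shortest 1→4: 1 → 2 → 4 = 9
Total via 1: 7 + 9 = 16 s.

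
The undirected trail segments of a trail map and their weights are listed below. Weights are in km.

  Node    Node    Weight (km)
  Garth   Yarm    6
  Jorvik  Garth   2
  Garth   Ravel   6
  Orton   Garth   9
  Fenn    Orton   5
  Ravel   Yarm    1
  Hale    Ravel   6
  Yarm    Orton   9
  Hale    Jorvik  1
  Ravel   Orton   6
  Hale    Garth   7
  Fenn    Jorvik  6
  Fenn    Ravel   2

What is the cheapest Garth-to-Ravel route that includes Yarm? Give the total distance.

Shortest Garth→Yarm: Garth–Yarm = 6
Shortest Yarm→Ravel: Yarm–Ravel = 1
Total via Yarm: 6 + 1 = 7 km.

7 km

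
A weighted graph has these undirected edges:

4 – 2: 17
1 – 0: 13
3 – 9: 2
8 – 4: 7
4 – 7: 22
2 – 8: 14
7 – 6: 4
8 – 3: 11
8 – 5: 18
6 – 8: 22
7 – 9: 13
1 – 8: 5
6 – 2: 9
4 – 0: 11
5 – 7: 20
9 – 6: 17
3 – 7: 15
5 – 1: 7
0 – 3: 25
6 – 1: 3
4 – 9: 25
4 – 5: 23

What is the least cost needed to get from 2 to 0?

Running Dijkstra from 2:
2: 0
6: 9  (via 2)
1: 12  (via 6)
7: 13  (via 6)
8: 14  (via 2)
4: 17  (via 2)
5: 19  (via 1)
0: 25  (via 1)
Shortest route: 2 → 6 → 1 → 0 = 25.

25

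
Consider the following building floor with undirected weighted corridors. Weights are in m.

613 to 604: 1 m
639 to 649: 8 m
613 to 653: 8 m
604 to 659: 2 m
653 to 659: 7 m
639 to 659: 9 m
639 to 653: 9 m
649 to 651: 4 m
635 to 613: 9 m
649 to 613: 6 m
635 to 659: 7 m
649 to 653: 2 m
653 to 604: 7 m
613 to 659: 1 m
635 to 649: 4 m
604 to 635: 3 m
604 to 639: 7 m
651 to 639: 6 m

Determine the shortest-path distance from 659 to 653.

7 m

Compare a few routes:
659 - 604 - 653: 2+7 = 9
659 - 613 - 649 - 653: 1+6+2 = 9
659 - 613 - 604 - 653: 1+1+7 = 9
659 - 653: 7 = 7
The minimum is 7 m via 659 - 653.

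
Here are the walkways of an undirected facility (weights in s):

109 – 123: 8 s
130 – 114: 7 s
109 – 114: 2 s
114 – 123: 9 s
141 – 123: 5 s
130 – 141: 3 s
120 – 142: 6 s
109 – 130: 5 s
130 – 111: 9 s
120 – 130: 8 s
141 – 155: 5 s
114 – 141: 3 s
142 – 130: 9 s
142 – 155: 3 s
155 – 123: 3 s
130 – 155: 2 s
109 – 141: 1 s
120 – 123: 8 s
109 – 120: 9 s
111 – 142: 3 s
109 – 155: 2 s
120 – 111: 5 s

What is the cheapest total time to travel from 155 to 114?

4 s

Settle nodes by increasing distance from 155:
155: 0
130: 2  (via 155)
109: 2  (via 155)
123: 3  (via 155)
142: 3  (via 155)
141: 3  (via 109)
114: 4  (via 109)
Shortest route: 155–109–114 = 4 s.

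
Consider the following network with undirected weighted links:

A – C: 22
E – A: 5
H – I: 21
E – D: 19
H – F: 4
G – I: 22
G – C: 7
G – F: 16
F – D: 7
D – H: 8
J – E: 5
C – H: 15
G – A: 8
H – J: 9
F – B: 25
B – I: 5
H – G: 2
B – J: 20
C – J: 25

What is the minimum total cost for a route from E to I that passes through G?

Best E to G: E → A → G costing 13
Best G to I: G → I costing 22
Total via G: 13 + 22 = 35.

35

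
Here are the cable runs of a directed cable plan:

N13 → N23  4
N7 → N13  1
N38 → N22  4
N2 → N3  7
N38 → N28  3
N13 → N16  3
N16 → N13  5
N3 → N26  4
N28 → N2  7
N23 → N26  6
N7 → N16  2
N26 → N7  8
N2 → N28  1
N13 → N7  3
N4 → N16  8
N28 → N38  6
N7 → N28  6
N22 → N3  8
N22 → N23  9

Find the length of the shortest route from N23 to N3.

Compare a few routes:
N23 → N26 → N7 → N28 → N38 → N22 → N3: 6+8+6+6+4+8 = 38
N23 → N26 → N7 → N28 → N2 → N3: 6+8+6+7+7 = 34
The minimum is 34 via N23 → N26 → N7 → N28 → N2 → N3.

34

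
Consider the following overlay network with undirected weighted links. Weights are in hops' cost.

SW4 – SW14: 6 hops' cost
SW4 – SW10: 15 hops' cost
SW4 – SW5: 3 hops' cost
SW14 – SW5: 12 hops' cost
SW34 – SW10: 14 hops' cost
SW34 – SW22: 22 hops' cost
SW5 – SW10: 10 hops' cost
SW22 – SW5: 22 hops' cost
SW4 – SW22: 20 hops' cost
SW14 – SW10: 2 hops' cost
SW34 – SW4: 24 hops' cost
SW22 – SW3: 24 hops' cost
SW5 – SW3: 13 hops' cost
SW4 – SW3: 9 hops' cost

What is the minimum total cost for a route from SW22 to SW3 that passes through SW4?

Shortest SW22→SW4: SW22–SW4 = 20
Best SW4 to SW3: SW4–SW3 costing 9
Total via SW4: 20 + 9 = 29 hops' cost.

29 hops' cost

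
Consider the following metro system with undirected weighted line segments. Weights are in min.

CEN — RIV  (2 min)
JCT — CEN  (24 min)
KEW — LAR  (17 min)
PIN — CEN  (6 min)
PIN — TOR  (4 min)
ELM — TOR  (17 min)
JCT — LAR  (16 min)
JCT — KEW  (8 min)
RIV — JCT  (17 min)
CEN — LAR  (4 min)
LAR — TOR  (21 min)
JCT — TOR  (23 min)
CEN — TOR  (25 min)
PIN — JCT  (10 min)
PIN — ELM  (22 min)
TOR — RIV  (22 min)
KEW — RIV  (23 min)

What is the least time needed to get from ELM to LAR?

Running Dijkstra from ELM:
ELM: 0
TOR: 17  (via ELM)
PIN: 21  (via TOR)
CEN: 27  (via PIN)
RIV: 29  (via CEN)
LAR: 31  (via CEN)
Shortest route: ELM → TOR → PIN → CEN → LAR = 31 min.

31 min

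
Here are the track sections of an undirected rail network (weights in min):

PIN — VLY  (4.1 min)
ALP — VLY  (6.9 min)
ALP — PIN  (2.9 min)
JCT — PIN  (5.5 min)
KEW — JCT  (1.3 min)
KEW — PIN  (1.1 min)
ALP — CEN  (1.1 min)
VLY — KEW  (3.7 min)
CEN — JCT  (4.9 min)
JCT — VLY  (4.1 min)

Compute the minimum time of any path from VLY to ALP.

6.9 min

Compare a few routes:
VLY–KEW–PIN–ALP: 3.7+1.1+2.9 = 7.7
VLY–PIN–ALP: 4.1+2.9 = 7
VLY–ALP: 6.9 = 6.9
Cheapest is VLY–ALP at 6.9 min.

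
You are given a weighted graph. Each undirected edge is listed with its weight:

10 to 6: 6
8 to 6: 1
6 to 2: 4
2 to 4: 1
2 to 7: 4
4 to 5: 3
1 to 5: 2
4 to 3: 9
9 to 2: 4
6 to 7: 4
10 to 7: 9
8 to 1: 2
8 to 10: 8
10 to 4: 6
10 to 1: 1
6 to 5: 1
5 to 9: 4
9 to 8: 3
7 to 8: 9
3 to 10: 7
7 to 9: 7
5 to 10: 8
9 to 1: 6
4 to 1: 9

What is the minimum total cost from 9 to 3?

Running Dijkstra from 9:
9: 0
8: 3  (via 9)
2: 4  (via 9)
5: 4  (via 9)
6: 4  (via 8)
1: 5  (via 8)
4: 5  (via 2)
10: 6  (via 1)
7: 7  (via 9)
3: 13  (via 10)
Shortest route: 9–8–1–10–3 = 13.

13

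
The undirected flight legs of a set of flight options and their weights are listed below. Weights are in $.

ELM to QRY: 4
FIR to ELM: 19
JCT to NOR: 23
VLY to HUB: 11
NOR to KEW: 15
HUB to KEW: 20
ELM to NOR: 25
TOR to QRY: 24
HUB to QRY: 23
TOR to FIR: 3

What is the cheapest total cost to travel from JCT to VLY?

Shortest distances from JCT:
JCT: 0
NOR: 23  (via JCT)
KEW: 38  (via NOR)
ELM: 48  (via NOR)
QRY: 52  (via ELM)
HUB: 58  (via KEW)
FIR: 67  (via ELM)
VLY: 69  (via HUB)
Shortest route: JCT → NOR → KEW → HUB → VLY = $69.

$69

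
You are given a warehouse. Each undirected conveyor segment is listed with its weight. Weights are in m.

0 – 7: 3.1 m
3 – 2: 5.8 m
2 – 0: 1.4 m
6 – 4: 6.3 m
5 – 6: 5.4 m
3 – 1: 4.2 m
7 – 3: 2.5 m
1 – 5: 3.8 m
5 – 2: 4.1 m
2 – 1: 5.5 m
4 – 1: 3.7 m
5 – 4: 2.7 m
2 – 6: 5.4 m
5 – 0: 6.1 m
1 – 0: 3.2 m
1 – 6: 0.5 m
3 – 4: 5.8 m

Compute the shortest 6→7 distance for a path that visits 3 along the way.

Best 6 to 3: 6–1–3 costing 4.7
Best 3 to 7: 3–7 costing 2.5
Total via 3: 4.7 + 2.5 = 7.2 m.

7.2 m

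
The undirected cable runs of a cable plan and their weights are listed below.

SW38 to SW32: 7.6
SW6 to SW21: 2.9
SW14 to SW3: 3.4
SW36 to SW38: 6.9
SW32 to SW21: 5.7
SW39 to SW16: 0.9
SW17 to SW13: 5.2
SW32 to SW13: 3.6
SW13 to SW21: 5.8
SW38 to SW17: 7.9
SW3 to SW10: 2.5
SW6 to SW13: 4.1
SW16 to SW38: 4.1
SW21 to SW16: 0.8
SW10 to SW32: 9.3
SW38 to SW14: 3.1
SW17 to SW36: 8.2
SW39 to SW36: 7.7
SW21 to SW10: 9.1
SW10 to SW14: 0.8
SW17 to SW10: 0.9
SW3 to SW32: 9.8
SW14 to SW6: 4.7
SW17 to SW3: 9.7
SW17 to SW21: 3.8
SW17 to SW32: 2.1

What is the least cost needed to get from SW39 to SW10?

Settle nodes by increasing distance from SW39:
SW39: 0
SW16: 0.9  (via SW39)
SW21: 1.7  (via SW16)
SW6: 4.6  (via SW21)
SW38: 5  (via SW16)
SW17: 5.5  (via SW21)
SW10: 6.4  (via SW17)
Shortest route: SW39–SW16–SW21–SW17–SW10 = 6.4.

6.4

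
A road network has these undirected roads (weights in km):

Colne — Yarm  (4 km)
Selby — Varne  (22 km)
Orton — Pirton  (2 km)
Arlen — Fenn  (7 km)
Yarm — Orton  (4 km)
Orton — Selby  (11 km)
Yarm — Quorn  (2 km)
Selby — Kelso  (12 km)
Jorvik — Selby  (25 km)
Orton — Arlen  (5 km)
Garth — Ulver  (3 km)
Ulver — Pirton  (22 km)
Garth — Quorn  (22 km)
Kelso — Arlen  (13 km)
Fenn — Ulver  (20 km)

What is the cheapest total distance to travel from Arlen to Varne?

Running Dijkstra from Arlen:
Arlen: 0
Orton: 5  (via Arlen)
Fenn: 7  (via Arlen)
Pirton: 7  (via Orton)
Yarm: 9  (via Orton)
Quorn: 11  (via Yarm)
Colne: 13  (via Yarm)
Kelso: 13  (via Arlen)
Selby: 16  (via Orton)
Ulver: 27  (via Fenn)
Garth: 30  (via Ulver)
Varne: 38  (via Selby)
Shortest route: Arlen → Orton → Selby → Varne = 38 km.

38 km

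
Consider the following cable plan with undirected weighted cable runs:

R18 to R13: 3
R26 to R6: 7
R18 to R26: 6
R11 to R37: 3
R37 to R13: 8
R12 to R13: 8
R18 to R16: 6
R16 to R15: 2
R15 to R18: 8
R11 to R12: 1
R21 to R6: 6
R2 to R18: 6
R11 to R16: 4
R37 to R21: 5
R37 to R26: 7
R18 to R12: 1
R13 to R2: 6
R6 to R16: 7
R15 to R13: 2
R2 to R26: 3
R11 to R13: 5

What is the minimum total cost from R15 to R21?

Running Dijkstra from R15:
R15: 0
R16: 2  (via R15)
R13: 2  (via R15)
R18: 5  (via R13)
R12: 6  (via R18)
R11: 6  (via R16)
R2: 8  (via R13)
R37: 9  (via R11)
R6: 9  (via R16)
R26: 11  (via R18)
R21: 14  (via R37)
Shortest route: R15–R16–R11–R37–R21 = 14.

14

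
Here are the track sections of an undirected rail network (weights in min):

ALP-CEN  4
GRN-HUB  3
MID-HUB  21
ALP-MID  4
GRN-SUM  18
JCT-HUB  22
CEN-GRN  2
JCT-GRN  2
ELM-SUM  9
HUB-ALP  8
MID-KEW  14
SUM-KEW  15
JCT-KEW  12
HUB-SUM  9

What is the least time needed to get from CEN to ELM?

Candidate routes:
CEN → GRN → HUB → SUM → ELM: 2+3+9+9 = 23
CEN → ALP → HUB → SUM → ELM: 4+8+9+9 = 30
CEN → GRN → SUM → ELM: 2+18+9 = 29
CEN → GRN → JCT → KEW → SUM → ELM: 2+2+12+15+9 = 40
Cheapest is CEN → GRN → HUB → SUM → ELM at 23 min.

23 min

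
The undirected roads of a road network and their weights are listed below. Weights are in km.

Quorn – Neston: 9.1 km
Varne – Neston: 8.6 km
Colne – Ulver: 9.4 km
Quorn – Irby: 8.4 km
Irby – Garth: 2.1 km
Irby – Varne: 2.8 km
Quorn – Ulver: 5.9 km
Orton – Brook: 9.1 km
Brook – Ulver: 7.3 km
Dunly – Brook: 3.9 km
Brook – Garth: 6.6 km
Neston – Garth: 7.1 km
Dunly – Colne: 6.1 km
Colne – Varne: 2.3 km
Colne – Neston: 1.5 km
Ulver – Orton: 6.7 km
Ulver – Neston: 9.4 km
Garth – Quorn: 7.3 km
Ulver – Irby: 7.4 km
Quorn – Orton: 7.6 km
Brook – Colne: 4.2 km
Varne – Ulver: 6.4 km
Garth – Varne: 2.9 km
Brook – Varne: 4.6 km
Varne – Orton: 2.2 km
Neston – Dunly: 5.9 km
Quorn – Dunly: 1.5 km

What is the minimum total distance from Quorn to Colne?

7.6 km

Candidate routes:
Quorn → Dunly → Colne: 1.5+6.1 = 7.6
Quorn → Neston → Colne: 9.1+1.5 = 10.6
Quorn → Dunly → Brook → Colne: 1.5+3.9+4.2 = 9.6
Quorn → Dunly → Neston → Colne: 1.5+5.9+1.5 = 8.9
The minimum is 7.6 km via Quorn → Dunly → Colne.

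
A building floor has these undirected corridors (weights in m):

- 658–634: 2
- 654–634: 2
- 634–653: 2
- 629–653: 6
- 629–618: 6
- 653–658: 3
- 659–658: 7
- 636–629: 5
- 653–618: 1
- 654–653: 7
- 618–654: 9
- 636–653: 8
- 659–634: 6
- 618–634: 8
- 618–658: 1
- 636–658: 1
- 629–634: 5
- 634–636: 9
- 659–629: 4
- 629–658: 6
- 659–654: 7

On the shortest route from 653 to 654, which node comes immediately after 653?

634

Enumerating some paths:
653 - 634 - 654: 2+2 = 4
653 - 654: 7 = 7
653 - 618 - 658 - 634 - 654: 1+1+2+2 = 6
Cheapest is 653 - 634 - 654 at 4 m.
So from 653 the first move is to 634.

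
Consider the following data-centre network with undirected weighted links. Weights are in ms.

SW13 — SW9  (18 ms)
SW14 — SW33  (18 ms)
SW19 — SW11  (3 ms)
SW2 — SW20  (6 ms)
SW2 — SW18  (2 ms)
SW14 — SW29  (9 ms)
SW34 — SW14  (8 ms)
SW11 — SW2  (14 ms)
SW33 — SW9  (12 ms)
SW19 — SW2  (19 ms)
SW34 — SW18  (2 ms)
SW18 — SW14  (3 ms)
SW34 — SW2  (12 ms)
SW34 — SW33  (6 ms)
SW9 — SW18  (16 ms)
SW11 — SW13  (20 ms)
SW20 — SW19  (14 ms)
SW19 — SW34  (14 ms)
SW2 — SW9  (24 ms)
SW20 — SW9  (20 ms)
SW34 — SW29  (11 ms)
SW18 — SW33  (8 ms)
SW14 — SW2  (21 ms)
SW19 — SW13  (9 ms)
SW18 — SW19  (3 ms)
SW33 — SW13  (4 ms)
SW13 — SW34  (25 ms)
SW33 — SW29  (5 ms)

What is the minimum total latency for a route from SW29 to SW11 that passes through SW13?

Best SW29 to SW13: SW29 → SW33 → SW13 costing 9
Shortest SW13→SW11: SW13 → SW19 → SW11 = 12
Total via SW13: 9 + 12 = 21 ms.

21 ms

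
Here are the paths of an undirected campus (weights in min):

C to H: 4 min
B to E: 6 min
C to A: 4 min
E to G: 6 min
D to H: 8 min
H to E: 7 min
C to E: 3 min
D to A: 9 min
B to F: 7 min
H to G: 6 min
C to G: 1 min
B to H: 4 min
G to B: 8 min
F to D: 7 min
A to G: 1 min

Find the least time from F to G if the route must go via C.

Shortest F→C: F → B → H → C = 15
Best C to G: C → G costing 1
Total via C: 15 + 1 = 16 min.

16 min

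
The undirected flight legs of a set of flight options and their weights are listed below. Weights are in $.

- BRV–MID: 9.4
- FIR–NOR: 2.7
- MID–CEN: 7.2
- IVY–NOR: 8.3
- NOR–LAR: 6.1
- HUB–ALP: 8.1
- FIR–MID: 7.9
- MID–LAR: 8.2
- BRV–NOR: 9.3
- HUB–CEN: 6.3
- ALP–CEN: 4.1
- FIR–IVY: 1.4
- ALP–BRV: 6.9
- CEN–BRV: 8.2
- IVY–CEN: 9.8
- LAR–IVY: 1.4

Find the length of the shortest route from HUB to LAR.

Candidate routes:
HUB → ALP → CEN → IVY → LAR: 8.1+4.1+9.8+1.4 = 23.4
HUB → CEN → MID → FIR → IVY → LAR: 6.3+7.2+7.9+1.4+1.4 = 24.2
HUB → CEN → MID → LAR: 6.3+7.2+8.2 = 21.7
HUB → CEN → IVY → LAR: 6.3+9.8+1.4 = 17.5
Cheapest is HUB → CEN → IVY → LAR at $17.5.

$17.5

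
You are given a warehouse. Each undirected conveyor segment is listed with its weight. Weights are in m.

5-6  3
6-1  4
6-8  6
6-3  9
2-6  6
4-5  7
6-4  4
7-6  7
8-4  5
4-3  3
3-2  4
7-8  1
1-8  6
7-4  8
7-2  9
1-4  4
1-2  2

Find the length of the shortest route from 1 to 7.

Running Dijkstra from 1:
1: 0
2: 2  (via 1)
4: 4  (via 1)
6: 4  (via 1)
3: 6  (via 2)
8: 6  (via 1)
5: 7  (via 6)
7: 7  (via 8)
Shortest route: 1 → 8 → 7 = 7 m.

7 m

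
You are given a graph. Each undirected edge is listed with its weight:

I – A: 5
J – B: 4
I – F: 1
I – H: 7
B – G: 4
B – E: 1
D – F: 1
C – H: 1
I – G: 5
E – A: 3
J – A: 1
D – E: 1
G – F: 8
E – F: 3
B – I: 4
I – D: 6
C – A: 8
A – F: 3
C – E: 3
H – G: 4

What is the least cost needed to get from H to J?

8

Running Dijkstra from H:
H: 0
C: 1  (via H)
E: 4  (via C)
G: 4  (via H)
B: 5  (via E)
D: 5  (via E)
F: 6  (via D)
A: 7  (via E)
I: 7  (via H)
J: 8  (via A)
Shortest route: H–C–E–A–J = 8.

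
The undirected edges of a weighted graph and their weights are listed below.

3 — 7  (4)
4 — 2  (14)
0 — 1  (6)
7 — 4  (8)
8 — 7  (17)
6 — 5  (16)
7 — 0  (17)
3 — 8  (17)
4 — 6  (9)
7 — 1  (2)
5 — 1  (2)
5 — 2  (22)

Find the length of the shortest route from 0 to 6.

Shortest distances from 0:
0: 0
1: 6  (via 0)
5: 8  (via 1)
7: 8  (via 1)
3: 12  (via 7)
4: 16  (via 7)
6: 24  (via 5)
Shortest route: 0–1–5–6 = 24.

24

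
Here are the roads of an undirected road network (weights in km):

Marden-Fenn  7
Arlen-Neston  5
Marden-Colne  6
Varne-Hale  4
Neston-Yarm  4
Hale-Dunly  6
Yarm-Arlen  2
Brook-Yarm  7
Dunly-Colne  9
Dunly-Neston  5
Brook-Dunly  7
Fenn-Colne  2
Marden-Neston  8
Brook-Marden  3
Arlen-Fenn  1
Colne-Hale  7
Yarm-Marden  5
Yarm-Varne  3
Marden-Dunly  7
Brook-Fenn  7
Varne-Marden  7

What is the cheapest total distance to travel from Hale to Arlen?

9 km

Enumerating some paths:
Hale → Varne → Yarm → Arlen: 4+3+2 = 9
Hale → Varne → Yarm → Neston → Arlen: 4+3+4+5 = 16
Hale → Colne → Fenn → Arlen: 7+2+1 = 10
Hale → Dunly → Neston → Arlen: 6+5+5 = 16
Cheapest is Hale → Varne → Yarm → Arlen at 9 km.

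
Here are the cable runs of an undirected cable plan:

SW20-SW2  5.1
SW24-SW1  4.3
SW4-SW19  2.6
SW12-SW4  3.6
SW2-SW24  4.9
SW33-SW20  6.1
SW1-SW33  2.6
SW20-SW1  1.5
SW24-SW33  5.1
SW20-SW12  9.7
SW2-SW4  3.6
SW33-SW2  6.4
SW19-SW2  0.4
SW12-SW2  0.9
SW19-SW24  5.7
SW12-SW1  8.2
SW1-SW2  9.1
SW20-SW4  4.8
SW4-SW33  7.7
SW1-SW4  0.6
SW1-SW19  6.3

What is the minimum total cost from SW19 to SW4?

2.6

Candidate routes:
SW19 → SW2 → SW12 → SW4: 0.4+0.9+3.6 = 4.9
SW19 → SW2 → SW4: 0.4+3.6 = 4
SW19 → SW4: 2.6 = 2.6
The minimum is 2.6 via SW19 → SW4.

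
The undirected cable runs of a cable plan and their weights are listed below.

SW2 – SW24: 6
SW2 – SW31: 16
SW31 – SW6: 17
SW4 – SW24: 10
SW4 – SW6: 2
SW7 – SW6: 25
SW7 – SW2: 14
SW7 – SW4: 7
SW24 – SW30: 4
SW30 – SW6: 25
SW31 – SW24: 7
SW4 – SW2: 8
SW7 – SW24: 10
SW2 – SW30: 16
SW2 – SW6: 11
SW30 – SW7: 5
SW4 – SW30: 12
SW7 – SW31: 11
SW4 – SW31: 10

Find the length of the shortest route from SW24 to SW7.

Candidate routes:
SW24–SW4–SW7: 10+7 = 17
SW24–SW7: 10 = 10
SW24–SW30–SW7: 4+5 = 9
The minimum is 9 via SW24–SW30–SW7.

9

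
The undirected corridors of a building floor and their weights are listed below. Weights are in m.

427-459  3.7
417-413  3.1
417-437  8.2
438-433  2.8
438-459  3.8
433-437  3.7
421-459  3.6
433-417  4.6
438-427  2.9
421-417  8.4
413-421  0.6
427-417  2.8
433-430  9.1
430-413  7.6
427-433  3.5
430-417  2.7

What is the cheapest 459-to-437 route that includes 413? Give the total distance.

15.5 m

Shortest 459→413: 459–421–413 = 4.2
Shortest 413→437: 413–417–437 = 11.3
Total via 413: 4.2 + 11.3 = 15.5 m.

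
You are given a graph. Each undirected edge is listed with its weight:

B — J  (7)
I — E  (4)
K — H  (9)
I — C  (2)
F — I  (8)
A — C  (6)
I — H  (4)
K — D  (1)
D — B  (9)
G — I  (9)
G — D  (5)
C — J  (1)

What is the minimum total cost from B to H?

Running Dijkstra from B:
B: 0
J: 7  (via B)
C: 8  (via J)
D: 9  (via B)
I: 10  (via C)
K: 10  (via D)
A: 14  (via C)
E: 14  (via I)
G: 14  (via D)
H: 14  (via I)
Shortest route: B → J → C → I → H = 14.

14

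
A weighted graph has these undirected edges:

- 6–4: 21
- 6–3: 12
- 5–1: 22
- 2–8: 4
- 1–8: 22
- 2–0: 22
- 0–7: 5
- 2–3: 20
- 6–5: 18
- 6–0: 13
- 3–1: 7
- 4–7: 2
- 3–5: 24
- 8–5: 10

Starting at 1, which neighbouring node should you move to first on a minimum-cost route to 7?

3

Compare a few routes:
1 → 3 → 6 → 0 → 7: 7+12+13+5 = 37
1 → 3 → 6 → 4 → 7: 7+12+21+2 = 42
1 → 3 → 2 → 0 → 7: 7+20+22+5 = 54
1 → 8 → 2 → 0 → 7: 22+4+22+5 = 53
Cheapest is 1 → 3 → 6 → 0 → 7 at 37.
So from 1 the first move is to 3.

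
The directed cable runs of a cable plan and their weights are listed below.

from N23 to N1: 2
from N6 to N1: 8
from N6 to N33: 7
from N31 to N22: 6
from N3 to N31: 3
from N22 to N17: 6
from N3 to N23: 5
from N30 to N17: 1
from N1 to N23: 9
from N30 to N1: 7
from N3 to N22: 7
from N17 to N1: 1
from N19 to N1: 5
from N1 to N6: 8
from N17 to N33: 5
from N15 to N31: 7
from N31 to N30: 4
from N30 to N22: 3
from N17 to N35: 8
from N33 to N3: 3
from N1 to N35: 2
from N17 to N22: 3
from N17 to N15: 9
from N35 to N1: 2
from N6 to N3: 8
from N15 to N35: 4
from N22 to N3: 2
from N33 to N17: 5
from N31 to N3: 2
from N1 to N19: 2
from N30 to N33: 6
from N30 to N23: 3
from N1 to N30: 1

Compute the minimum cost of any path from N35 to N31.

11

Settle nodes by increasing distance from N35:
N35: 0
N1: 2  (via N35)
N30: 3  (via N1)
N17: 4  (via N30)
N19: 4  (via N1)
N22: 6  (via N30)
N23: 6  (via N30)
N3: 8  (via N22)
N33: 9  (via N30)
N6: 10  (via N1)
N31: 11  (via N3)
Shortest route: N35 → N1 → N30 → N22 → N3 → N31 = 11.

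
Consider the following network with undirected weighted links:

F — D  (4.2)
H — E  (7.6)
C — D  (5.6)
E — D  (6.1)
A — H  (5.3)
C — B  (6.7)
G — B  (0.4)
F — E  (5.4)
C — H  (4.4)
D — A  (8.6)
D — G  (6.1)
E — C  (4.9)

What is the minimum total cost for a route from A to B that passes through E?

Best A to E: A → H → E costing 12.9
Shortest E→B: E → C → B = 11.6
Total via E: 12.9 + 11.6 = 24.5.

24.5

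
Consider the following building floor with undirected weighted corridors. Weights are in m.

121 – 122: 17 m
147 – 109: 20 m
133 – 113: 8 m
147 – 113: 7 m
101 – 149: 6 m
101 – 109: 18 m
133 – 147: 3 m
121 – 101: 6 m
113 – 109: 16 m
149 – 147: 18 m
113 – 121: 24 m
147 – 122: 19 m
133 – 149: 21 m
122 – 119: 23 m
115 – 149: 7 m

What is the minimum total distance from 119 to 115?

Enumerating some paths:
119 - 122 - 147 - 113 - 133 - 149 - 115: 23+19+7+8+21+7 = 85
119 - 122 - 147 - 133 - 149 - 115: 23+19+3+21+7 = 73
119 - 122 - 121 - 101 - 149 - 115: 23+17+6+6+7 = 59
119 - 122 - 147 - 149 - 115: 23+19+18+7 = 67
Cheapest is 119 - 122 - 121 - 101 - 149 - 115 at 59 m.

59 m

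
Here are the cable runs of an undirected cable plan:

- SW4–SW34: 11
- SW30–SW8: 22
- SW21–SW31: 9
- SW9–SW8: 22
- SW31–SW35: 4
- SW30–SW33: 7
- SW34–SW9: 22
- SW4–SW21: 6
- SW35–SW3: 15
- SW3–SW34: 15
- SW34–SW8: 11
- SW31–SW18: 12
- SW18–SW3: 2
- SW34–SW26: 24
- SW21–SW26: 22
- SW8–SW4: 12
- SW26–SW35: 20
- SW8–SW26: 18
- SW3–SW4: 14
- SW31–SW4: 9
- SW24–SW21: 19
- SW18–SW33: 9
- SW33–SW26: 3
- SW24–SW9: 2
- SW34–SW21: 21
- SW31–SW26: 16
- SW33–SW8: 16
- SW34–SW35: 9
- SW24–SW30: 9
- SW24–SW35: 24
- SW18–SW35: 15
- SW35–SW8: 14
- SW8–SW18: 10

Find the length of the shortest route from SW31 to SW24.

28

Shortest distances from SW31:
SW31: 0
SW35: 4  (via SW31)
SW4: 9  (via SW31)
SW21: 9  (via SW31)
SW18: 12  (via SW31)
SW34: 13  (via SW35)
SW3: 14  (via SW18)
SW26: 16  (via SW31)
SW8: 18  (via SW35)
SW33: 19  (via SW26)
SW30: 26  (via SW33)
SW24: 28  (via SW35)
Shortest route: SW31–SW35–SW24 = 28.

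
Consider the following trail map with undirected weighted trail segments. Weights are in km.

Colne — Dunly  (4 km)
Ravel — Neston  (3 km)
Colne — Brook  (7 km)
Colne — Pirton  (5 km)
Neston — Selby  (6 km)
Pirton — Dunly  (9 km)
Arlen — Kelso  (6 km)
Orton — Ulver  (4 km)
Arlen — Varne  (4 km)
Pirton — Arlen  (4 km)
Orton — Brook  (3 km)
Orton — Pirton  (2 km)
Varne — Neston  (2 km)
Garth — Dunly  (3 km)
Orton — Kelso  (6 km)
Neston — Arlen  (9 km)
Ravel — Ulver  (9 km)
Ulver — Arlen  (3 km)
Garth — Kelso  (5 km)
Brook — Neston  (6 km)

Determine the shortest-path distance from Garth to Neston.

17 km

Shortest distances from Garth:
Garth: 0
Dunly: 3  (via Garth)
Kelso: 5  (via Garth)
Colne: 7  (via Dunly)
Orton: 11  (via Kelso)
Arlen: 11  (via Kelso)
Pirton: 12  (via Dunly)
Ulver: 14  (via Arlen)
Brook: 14  (via Colne)
Varne: 15  (via Arlen)
Neston: 17  (via Varne)
Shortest route: Garth–Kelso–Arlen–Varne–Neston = 17 km.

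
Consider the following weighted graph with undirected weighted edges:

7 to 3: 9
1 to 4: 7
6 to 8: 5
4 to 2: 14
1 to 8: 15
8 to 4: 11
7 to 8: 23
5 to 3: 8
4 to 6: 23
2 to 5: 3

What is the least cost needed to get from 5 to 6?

Compare a few routes:
5 - 2 - 4 - 8 - 6: 3+14+11+5 = 33
5 - 2 - 4 - 1 - 8 - 6: 3+14+7+15+5 = 44
5 - 2 - 4 - 6: 3+14+23 = 40
The minimum is 33 via 5 - 2 - 4 - 8 - 6.

33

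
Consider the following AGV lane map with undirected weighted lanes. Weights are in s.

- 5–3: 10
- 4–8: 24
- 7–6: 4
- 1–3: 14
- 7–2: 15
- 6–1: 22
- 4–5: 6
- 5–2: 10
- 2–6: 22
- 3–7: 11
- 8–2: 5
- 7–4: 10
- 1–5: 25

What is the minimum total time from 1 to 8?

39 s

Compare a few routes:
1 - 3 - 7 - 2 - 8: 14+11+15+5 = 45
1 - 5 - 2 - 8: 25+10+5 = 40
1 - 3 - 5 - 2 - 8: 14+10+10+5 = 39
The minimum is 39 s via 1 - 3 - 5 - 2 - 8.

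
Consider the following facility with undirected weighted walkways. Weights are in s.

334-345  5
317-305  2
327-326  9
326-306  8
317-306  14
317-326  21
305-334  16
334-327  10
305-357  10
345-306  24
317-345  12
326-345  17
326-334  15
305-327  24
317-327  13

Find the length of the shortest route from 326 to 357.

33 s

Candidate routes:
326 - 327 - 317 - 305 - 357: 9+13+2+10 = 34
326 - 306 - 317 - 305 - 357: 8+14+2+10 = 34
326 - 317 - 305 - 357: 21+2+10 = 33
The minimum is 33 s via 326 - 317 - 305 - 357.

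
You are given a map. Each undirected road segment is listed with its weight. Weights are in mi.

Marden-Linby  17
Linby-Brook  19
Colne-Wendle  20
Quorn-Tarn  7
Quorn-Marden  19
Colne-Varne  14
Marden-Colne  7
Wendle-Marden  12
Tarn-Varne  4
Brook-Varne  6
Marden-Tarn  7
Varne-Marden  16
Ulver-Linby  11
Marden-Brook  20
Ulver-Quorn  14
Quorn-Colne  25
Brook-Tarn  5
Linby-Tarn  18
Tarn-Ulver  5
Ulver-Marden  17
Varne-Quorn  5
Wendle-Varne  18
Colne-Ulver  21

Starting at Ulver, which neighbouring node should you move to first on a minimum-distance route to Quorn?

Tarn

Compare a few routes:
Ulver–Tarn–Quorn: 5+7 = 12
Ulver–Tarn–Varne–Quorn: 5+4+5 = 14
Cheapest is Ulver–Tarn–Quorn at 12 mi.
So from Ulver the first move is to Tarn.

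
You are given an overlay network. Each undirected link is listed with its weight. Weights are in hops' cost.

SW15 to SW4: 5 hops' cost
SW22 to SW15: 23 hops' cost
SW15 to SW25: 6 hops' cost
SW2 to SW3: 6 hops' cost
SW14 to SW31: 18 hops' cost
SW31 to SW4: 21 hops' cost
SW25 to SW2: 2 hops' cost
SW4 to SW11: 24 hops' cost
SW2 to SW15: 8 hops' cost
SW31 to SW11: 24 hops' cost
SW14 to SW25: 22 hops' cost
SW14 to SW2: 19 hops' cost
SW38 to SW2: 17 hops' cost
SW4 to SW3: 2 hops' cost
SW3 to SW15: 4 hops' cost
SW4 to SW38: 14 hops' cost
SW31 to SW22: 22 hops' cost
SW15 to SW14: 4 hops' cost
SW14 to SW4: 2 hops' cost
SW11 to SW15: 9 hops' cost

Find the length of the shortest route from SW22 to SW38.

Enumerating some paths:
SW22 - SW15 - SW25 - SW2 - SW38: 23+6+2+17 = 48
SW22 - SW15 - SW3 - SW4 - SW38: 23+4+2+14 = 43
SW22 - SW15 - SW4 - SW38: 23+5+14 = 42
SW22 - SW15 - SW14 - SW4 - SW38: 23+4+2+14 = 43
The minimum is 42 hops' cost via SW22 - SW15 - SW4 - SW38.

42 hops' cost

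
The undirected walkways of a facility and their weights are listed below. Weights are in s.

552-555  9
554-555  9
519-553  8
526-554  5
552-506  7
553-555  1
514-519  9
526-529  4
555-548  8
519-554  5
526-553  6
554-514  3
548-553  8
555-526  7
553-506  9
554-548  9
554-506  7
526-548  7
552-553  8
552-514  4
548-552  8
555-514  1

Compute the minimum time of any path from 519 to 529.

Settle nodes by increasing distance from 519:
519: 0
554: 5  (via 519)
514: 8  (via 554)
553: 8  (via 519)
555: 9  (via 514)
526: 10  (via 554)
552: 12  (via 514)
506: 12  (via 554)
529: 14  (via 526)
Shortest route: 519–554–526–529 = 14 s.

14 s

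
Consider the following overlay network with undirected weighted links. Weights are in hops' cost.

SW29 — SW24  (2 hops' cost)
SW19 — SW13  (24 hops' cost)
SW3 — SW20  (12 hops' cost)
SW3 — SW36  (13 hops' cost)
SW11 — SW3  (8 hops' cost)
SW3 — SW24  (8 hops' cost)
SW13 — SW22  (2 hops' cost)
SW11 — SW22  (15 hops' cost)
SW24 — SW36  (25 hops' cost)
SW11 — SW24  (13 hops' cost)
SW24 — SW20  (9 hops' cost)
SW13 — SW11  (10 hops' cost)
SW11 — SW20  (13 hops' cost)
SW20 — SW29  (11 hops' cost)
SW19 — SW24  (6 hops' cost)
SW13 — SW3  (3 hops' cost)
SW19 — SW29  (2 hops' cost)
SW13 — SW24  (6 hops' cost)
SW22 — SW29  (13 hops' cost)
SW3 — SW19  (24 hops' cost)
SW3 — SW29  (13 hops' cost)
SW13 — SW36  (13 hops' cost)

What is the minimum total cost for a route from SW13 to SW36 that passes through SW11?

31 hops' cost

Best SW13 to SW11: SW13 → SW11 costing 10
Shortest SW11→SW36: SW11 → SW3 → SW36 = 21
Total via SW11: 10 + 21 = 31 hops' cost.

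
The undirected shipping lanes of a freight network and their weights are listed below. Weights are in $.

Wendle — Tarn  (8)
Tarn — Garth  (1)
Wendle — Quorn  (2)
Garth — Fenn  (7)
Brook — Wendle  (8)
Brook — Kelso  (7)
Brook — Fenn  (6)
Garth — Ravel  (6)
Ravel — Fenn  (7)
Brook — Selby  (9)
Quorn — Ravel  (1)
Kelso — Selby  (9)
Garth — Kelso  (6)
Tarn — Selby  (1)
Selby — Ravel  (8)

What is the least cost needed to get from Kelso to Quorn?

$13

Enumerating some paths:
Kelso - Garth - Tarn - Wendle - Quorn: 6+1+8+2 = 17
Kelso - Brook - Wendle - Quorn: 7+8+2 = 17
Kelso - Garth - Ravel - Quorn: 6+6+1 = 13
The minimum is $13 via Kelso - Garth - Ravel - Quorn.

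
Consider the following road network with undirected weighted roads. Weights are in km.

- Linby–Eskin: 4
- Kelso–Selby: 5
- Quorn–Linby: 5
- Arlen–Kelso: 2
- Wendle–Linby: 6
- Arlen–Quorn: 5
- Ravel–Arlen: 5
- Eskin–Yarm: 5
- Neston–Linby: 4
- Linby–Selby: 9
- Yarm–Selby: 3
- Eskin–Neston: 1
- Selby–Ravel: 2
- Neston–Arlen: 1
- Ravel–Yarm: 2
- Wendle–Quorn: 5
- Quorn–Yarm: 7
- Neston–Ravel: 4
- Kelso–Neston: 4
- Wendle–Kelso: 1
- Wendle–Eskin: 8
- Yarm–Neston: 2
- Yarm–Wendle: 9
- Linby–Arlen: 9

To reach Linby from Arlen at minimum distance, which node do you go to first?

Compare a few routes:
Arlen - Neston - Linby: 1+4 = 5
Arlen - Kelso - Wendle - Linby: 2+1+6 = 9
Arlen - Neston - Eskin - Linby: 1+1+4 = 6
The minimum is 5 km via Arlen - Neston - Linby.
So from Arlen the first move is to Neston.

Neston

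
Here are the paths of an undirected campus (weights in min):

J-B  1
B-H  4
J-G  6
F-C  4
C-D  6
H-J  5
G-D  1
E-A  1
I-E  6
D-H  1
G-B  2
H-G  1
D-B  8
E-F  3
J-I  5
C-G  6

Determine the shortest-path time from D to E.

Candidate routes:
D–H–G–C–F–E: 1+1+6+4+3 = 15
D–G–C–F–E: 1+6+4+3 = 14
D–G–B–J–I–E: 1+2+1+5+6 = 15
D–C–F–E: 6+4+3 = 13
Cheapest is D–C–F–E at 13 min.

13 min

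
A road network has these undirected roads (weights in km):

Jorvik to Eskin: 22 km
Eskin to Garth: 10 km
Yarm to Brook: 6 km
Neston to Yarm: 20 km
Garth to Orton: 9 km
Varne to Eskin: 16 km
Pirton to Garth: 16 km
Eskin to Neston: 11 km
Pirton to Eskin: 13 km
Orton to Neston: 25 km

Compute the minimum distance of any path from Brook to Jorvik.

59 km

Enumerating some paths:
Brook - Yarm - Neston - Orton - Garth - Eskin - Jorvik: 6+20+25+9+10+22 = 92
Brook - Yarm - Neston - Orton - Garth - Pirton - Eskin - Jorvik: 6+20+25+9+16+13+22 = 111
Brook - Yarm - Neston - Eskin - Jorvik: 6+20+11+22 = 59
The minimum is 59 km via Brook - Yarm - Neston - Eskin - Jorvik.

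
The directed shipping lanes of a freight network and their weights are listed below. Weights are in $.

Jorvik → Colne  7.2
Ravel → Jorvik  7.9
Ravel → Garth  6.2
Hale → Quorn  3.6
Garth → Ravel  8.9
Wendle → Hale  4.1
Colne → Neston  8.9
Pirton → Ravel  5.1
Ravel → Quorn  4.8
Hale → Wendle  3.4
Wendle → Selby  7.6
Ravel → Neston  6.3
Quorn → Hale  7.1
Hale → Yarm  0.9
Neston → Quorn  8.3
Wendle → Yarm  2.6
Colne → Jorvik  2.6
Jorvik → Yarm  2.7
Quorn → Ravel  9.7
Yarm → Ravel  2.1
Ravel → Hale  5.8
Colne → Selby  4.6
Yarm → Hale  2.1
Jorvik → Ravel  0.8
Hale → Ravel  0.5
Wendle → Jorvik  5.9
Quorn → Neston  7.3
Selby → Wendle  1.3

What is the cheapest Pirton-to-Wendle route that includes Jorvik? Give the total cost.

Best Pirton to Jorvik: Pirton–Ravel–Jorvik costing 13
Best Jorvik to Wendle: Jorvik–Yarm–Hale–Wendle costing 8.2
Total via Jorvik: 13 + 8.2 = $21.2.

$21.2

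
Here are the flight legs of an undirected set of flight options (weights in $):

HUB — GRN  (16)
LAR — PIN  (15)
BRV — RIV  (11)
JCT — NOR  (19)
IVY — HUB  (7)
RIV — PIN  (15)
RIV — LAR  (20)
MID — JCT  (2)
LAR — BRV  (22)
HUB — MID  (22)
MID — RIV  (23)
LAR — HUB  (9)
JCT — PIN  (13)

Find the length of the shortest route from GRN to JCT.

Settle nodes by increasing distance from GRN:
GRN: 0
HUB: 16  (via GRN)
IVY: 23  (via HUB)
LAR: 25  (via HUB)
MID: 38  (via HUB)
PIN: 40  (via LAR)
JCT: 40  (via MID)
Shortest route: GRN → HUB → MID → JCT = $40.

$40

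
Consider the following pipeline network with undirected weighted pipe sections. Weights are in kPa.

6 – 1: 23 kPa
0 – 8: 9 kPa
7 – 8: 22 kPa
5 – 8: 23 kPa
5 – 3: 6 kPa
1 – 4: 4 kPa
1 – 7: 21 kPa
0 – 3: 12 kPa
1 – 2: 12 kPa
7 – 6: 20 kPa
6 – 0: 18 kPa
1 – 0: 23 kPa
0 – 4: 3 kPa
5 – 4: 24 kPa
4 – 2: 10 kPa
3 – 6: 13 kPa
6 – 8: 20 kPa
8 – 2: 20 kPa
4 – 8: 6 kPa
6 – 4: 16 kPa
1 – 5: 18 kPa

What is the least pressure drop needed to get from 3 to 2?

25 kPa

Settle nodes by increasing distance from 3:
3: 0
5: 6  (via 3)
0: 12  (via 3)
6: 13  (via 3)
4: 15  (via 0)
1: 19  (via 4)
8: 21  (via 0)
2: 25  (via 4)
Shortest route: 3 → 0 → 4 → 2 = 25 kPa.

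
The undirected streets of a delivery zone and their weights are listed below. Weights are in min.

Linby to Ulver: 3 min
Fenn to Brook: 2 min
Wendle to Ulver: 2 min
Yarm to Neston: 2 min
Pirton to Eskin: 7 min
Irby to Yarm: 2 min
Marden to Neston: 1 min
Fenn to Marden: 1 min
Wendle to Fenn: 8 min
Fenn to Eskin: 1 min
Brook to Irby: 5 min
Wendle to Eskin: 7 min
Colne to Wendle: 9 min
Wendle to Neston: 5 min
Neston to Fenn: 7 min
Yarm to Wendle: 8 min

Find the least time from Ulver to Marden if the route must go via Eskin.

11 min

Best Ulver to Eskin: Ulver → Wendle → Eskin costing 9
Shortest Eskin→Marden: Eskin → Fenn → Marden = 2
Total via Eskin: 9 + 2 = 11 min.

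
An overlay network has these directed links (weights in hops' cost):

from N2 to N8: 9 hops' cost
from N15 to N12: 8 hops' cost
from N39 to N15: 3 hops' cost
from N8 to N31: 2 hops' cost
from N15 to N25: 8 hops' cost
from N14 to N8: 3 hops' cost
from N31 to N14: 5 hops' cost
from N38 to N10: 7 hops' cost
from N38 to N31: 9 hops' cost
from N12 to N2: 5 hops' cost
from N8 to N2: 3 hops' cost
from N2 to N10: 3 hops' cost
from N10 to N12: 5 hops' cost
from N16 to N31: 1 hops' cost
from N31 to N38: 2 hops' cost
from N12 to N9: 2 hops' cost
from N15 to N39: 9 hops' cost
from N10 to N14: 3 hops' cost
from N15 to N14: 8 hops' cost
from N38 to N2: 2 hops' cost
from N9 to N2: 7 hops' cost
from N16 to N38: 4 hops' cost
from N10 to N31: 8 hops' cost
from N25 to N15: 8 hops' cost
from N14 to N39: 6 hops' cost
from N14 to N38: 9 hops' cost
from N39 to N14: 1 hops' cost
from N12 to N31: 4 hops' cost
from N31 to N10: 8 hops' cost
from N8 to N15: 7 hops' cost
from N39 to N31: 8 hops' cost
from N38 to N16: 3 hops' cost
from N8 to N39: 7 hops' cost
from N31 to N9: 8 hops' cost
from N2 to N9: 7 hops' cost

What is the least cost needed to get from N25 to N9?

18 hops' cost

Running Dijkstra from N25:
N25: 0
N15: 8  (via N25)
N12: 16  (via N15)
N14: 16  (via N15)
N39: 17  (via N15)
N9: 18  (via N12)
Shortest route: N25 → N15 → N12 → N9 = 18 hops' cost.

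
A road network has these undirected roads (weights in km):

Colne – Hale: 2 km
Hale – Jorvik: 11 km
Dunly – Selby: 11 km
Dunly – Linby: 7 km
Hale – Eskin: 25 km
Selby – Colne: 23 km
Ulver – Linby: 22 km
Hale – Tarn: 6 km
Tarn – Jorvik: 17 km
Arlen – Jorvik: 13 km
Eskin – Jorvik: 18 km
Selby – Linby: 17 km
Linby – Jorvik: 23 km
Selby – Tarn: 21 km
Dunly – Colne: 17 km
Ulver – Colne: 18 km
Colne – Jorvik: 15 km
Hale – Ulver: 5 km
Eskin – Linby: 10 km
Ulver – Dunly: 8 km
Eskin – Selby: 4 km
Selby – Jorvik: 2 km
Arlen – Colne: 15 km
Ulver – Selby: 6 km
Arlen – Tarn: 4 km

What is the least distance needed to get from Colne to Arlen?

12 km

Candidate routes:
Colne–Hale–Tarn–Arlen: 2+6+4 = 12
Colne–Hale–Jorvik–Arlen: 2+11+13 = 26
Colne–Arlen: 15 = 15
The minimum is 12 km via Colne–Hale–Tarn–Arlen.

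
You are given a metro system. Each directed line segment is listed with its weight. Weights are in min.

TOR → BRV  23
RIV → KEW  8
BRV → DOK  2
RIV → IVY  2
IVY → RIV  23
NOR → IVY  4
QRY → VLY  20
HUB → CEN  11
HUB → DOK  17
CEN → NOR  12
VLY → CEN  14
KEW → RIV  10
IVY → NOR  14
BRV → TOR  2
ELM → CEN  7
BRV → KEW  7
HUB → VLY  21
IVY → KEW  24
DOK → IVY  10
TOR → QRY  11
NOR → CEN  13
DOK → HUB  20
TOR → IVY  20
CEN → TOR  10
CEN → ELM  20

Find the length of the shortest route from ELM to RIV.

Running Dijkstra from ELM:
ELM: 0
CEN: 7  (via ELM)
TOR: 17  (via CEN)
NOR: 19  (via CEN)
IVY: 23  (via NOR)
QRY: 28  (via TOR)
BRV: 40  (via TOR)
DOK: 42  (via BRV)
RIV: 46  (via IVY)
Shortest route: ELM–CEN–NOR–IVY–RIV = 46 min.

46 min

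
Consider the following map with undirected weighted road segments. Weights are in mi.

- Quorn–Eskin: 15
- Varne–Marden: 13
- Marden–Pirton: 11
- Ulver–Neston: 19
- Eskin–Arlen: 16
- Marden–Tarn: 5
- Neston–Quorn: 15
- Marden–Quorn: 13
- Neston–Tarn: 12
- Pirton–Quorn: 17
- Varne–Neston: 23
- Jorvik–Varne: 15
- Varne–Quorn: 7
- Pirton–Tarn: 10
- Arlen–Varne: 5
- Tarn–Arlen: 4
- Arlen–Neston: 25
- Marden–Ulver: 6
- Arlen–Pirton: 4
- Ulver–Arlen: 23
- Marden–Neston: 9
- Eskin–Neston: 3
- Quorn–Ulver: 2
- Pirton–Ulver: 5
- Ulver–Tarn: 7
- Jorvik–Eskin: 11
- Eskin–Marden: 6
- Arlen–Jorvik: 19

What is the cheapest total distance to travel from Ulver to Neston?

15 mi

Compare a few routes:
Ulver - Marden - Neston: 6+9 = 15
Ulver - Quorn - Neston: 2+15 = 17
Ulver - Tarn - Neston: 7+12 = 19
The minimum is 15 mi via Ulver - Marden - Neston.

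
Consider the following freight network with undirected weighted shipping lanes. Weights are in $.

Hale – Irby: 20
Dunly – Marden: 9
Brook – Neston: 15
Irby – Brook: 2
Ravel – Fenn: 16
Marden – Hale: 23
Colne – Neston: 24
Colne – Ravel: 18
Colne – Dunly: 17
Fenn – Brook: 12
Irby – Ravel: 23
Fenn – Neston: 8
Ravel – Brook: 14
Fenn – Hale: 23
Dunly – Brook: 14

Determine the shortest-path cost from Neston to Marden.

Shortest distances from Neston:
Neston: 0
Fenn: 8  (via Neston)
Brook: 15  (via Neston)
Irby: 17  (via Brook)
Ravel: 24  (via Fenn)
Colne: 24  (via Neston)
Dunly: 29  (via Brook)
Hale: 31  (via Fenn)
Marden: 38  (via Dunly)
Shortest route: Neston–Brook–Dunly–Marden = $38.

$38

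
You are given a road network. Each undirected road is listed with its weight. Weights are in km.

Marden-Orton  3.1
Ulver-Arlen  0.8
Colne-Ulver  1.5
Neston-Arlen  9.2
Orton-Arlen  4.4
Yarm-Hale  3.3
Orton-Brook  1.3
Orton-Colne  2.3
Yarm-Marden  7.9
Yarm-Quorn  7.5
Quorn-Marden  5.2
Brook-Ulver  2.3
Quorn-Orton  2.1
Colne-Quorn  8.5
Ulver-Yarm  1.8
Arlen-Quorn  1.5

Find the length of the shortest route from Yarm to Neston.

11.8 km

Running Dijkstra from Yarm:
Yarm: 0
Ulver: 1.8  (via Yarm)
Arlen: 2.6  (via Ulver)
Colne: 3.3  (via Ulver)
Hale: 3.3  (via Yarm)
Quorn: 4.1  (via Arlen)
Brook: 4.1  (via Ulver)
Orton: 5.4  (via Brook)
Marden: 7.9  (via Yarm)
Neston: 11.8  (via Arlen)
Shortest route: Yarm → Ulver → Arlen → Neston = 11.8 km.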